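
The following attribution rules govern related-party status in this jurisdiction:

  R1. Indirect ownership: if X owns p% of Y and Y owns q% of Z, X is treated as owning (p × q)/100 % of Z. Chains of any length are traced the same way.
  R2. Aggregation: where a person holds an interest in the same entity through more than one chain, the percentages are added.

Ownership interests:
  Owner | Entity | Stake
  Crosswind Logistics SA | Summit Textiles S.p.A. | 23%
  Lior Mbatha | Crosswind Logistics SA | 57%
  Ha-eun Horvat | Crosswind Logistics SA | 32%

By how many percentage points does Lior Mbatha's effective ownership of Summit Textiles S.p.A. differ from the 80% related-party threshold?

Chain via Crosswind Logistics SA (R1): 57% × 23% = 13.11% of Summit Textiles S.p.A.
13.11% falls short of the 80% threshold by 66.89 percentage points.

66.89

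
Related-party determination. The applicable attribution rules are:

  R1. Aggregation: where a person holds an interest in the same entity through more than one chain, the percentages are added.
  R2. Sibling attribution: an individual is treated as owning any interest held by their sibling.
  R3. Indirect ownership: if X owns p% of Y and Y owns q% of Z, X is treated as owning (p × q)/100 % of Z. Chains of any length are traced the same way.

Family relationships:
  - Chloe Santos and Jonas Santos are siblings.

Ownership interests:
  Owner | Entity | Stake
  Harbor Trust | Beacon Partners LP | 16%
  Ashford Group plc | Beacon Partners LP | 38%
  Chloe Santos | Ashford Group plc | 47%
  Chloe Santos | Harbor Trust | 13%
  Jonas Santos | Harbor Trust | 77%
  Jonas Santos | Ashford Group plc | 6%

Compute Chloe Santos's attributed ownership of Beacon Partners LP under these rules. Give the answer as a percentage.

By sibling attribution (R2), Chloe Santos is treated as also owning Jonas Santos's interest in Harbor Trust, giving 13% + 77% = 90%.
By sibling attribution (R2), Chloe Santos is treated as also owning Jonas Santos's interest in Ashford Group plc, giving 47% + 6% = 53%.
Chain via Harbor Trust (R3): 90% × 16% = 14.4% of Beacon Partners LP.
Chain via Ashford Group plc (R3): 53% × 38% = 20.14% of Beacon Partners LP.
Aggregating (R1): 14.4% + 20.14% = 34.54%.

34.54%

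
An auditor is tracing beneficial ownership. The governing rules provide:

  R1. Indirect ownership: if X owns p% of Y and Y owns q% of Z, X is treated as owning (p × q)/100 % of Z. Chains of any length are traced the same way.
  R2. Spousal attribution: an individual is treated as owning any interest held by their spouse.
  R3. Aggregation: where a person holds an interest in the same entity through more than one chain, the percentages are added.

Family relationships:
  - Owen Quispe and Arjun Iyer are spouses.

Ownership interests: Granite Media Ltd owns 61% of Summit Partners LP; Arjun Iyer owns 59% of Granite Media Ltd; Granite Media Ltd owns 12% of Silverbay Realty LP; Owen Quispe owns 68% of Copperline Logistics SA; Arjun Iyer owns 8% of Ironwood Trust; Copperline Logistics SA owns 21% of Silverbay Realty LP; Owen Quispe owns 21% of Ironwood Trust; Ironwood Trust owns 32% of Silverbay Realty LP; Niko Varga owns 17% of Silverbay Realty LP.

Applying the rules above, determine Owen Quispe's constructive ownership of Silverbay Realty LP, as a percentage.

By spousal attribution (R2), Owen Quispe is treated as also owning Arjun Iyer's interest in Ironwood Trust, giving 21% + 8% = 29%.
By spousal attribution (R2), Owen Quispe is treated as owning Arjun Iyer's 59% interest in Granite Media Ltd.
Chain via Ironwood Trust (R1): 29% × 32% = 9.28% of Silverbay Realty LP.
Chain via Copperline Logistics SA (R1): 68% × 21% = 14.28% of Silverbay Realty LP.
Chain via Granite Media Ltd (R1): 59% × 12% = 7.08% of Silverbay Realty LP.
Aggregating (R3): 9.28% + 14.28% + 7.08% = 30.64%.

30.64%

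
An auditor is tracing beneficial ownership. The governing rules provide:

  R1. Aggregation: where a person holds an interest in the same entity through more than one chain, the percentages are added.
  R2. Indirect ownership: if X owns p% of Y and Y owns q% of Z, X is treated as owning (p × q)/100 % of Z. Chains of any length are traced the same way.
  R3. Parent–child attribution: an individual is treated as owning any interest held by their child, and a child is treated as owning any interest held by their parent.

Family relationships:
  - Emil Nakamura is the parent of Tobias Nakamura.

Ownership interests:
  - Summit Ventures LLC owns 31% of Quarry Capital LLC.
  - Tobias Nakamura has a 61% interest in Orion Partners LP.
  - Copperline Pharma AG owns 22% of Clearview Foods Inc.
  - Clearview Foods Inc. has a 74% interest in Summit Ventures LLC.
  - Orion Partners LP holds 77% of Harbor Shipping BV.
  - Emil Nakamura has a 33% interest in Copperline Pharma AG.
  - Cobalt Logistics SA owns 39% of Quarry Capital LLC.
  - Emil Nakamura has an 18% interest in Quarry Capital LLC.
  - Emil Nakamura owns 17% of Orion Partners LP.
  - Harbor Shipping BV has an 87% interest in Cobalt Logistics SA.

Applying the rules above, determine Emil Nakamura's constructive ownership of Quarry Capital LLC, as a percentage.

By parent–child attribution (R3), Emil Nakamura is treated as also owning Tobias Nakamura's interest in Orion Partners LP, giving 17% + 61% = 78%.
Chain via Orion Partners LP → Harbor Shipping BV → Cobalt Logistics SA (R2): 78% × 77% × 87% × 39% = 20.378358% of Quarry Capital LLC.
Chain via Copperline Pharma AG → Clearview Foods Inc. → Summit Ventures LLC (R2): 33% × 22% × 74% × 31% = 1.665444% of Quarry Capital LLC.
Direct interest in Quarry Capital LLC: 18%.
Aggregating (R1): 20.378358% + 1.665444% + 18% = 40.043802%.

40.043802%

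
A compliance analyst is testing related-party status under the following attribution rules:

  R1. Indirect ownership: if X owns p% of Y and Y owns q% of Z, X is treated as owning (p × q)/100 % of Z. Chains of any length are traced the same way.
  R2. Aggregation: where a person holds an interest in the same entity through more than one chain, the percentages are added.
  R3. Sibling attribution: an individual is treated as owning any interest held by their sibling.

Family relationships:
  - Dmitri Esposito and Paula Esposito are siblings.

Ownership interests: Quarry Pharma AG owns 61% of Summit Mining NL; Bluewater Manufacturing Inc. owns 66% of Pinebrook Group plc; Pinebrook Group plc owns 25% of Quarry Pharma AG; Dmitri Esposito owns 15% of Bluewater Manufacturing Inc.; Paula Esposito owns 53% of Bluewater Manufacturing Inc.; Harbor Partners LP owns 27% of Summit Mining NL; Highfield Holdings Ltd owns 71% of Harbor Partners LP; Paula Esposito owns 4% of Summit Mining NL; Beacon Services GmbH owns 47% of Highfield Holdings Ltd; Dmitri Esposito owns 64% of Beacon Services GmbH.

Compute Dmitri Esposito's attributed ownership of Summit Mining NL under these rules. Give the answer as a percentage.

By sibling attribution (R3), Dmitri Esposito is treated as also owning Paula Esposito's interest in Bluewater Manufacturing Inc, giving 15% + 53% = 68%.
By sibling attribution (R3), Dmitri Esposito is treated as owning Paula Esposito's 4% interest in Summit Mining NL.
Chain via Beacon Services GmbH → Highfield Holdings Ltd → Harbor Partners LP (R1): 64% × 47% × 71% × 27% = 5.766336% of Summit Mining NL.
Chain via Bluewater Manufacturing Inc. → Pinebrook Group plc → Quarry Pharma AG (R1): 68% × 66% × 25% × 61% = 6.8442% of Summit Mining NL.
Direct interest in Summit Mining NL: 4%.
Aggregating (R2): 5.766336% + 6.8442% + 4% = 16.610536%.

16.610536%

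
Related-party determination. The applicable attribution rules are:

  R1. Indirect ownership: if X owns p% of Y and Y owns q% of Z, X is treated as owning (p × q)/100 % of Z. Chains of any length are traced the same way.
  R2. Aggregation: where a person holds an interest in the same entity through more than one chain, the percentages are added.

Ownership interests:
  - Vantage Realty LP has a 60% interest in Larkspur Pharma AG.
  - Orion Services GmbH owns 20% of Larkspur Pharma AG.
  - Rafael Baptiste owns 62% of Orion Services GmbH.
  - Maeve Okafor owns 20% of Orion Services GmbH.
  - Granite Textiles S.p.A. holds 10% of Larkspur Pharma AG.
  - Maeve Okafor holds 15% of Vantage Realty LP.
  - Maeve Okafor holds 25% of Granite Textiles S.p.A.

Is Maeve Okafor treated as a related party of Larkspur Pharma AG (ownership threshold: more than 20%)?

Chain via Orion Services GmbH (R1): 20% × 20% = 4% of Larkspur Pharma AG.
Chain via Vantage Realty LP (R1): 15% × 60% = 9% of Larkspur Pharma AG.
Chain via Granite Textiles S.p.A. (R1): 25% × 10% = 2.5% of Larkspur Pharma AG.
Aggregating (R2): 4% + 9% + 2.5% = 15.5%.
15.5% does not exceed the 20% threshold, so Maeve is not a related party to Larkspur Pharma AG.

No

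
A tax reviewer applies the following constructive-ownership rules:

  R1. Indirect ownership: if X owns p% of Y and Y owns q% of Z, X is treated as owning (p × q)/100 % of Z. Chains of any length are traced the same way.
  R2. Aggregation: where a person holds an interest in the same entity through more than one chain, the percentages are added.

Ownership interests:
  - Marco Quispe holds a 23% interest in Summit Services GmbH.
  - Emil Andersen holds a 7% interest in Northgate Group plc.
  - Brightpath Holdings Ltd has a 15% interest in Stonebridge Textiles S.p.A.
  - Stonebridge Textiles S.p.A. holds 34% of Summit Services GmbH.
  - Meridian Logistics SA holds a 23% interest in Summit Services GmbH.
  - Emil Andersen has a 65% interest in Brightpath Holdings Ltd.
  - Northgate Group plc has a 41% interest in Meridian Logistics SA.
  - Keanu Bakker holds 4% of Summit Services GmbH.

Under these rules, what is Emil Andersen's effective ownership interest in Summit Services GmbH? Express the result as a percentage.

Chain via Northgate Group plc → Meridian Logistics SA (R1): 7% × 41% × 23% = 0.6601% of Summit Services GmbH.
Chain via Brightpath Holdings Ltd → Stonebridge Textiles S.p.A. (R1): 65% × 15% × 34% = 3.315% of Summit Services GmbH.
Aggregating (R2): 0.6601% + 3.315% = 3.9751%.

3.9751%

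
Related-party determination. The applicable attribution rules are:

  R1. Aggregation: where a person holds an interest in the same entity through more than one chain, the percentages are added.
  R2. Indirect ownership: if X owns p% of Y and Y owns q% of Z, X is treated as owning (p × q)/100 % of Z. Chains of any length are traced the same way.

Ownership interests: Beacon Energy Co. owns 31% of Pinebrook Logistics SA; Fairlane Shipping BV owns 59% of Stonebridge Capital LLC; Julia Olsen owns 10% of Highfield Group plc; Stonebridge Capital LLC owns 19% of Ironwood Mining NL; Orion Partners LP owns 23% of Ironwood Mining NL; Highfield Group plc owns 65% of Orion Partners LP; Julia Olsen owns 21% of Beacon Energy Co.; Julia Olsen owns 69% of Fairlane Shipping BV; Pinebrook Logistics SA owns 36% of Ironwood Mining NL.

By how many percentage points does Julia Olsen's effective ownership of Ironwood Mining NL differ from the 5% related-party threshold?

Chain via Fairlane Shipping BV → Stonebridge Capital LLC (R2): 69% × 59% × 19% = 7.7349% of Ironwood Mining NL.
Chain via Highfield Group plc → Orion Partners LP (R2): 10% × 65% × 23% = 1.495% of Ironwood Mining NL.
Chain via Beacon Energy Co. → Pinebrook Logistics SA (R2): 21% × 31% × 36% = 2.3436% of Ironwood Mining NL.
Aggregating (R1): 7.7349% + 1.495% + 2.3436% = 11.5735%.
11.5735% exceeds the 5% threshold by 6.5735 percentage points.

6.5735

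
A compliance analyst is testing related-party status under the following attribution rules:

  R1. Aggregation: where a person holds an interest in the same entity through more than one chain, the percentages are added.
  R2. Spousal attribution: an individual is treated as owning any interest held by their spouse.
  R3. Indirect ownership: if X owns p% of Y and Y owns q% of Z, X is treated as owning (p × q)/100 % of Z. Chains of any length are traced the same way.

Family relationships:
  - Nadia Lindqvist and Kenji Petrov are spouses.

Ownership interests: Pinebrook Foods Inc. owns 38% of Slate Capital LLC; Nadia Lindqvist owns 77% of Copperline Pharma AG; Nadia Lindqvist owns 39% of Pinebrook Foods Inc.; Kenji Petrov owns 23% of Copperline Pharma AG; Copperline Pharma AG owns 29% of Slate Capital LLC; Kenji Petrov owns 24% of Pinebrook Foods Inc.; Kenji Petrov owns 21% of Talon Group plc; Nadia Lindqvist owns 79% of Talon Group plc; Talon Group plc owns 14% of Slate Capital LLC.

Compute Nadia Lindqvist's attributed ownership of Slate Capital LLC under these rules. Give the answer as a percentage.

By spousal attribution (R2), Nadia Lindqvist is treated as also owning Kenji Petrov's interest in Talon Group plc, giving 79% + 21% = 100%.
By spousal attribution (R2), Nadia Lindqvist is treated as also owning Kenji Petrov's interest in Pinebrook Foods Inc, giving 39% + 24% = 63%.
By spousal attribution (R2), Nadia Lindqvist is treated as also owning Kenji Petrov's interest in Copperline Pharma AG, giving 77% + 23% = 100%.
Chain via Talon Group plc (R3): 100% × 14% = 14% of Slate Capital LLC.
Chain via Pinebrook Foods Inc. (R3): 63% × 38% = 23.94% of Slate Capital LLC.
Chain via Copperline Pharma AG (R3): 100% × 29% = 29% of Slate Capital LLC.
Aggregating (R1): 14% + 23.94% + 29% = 66.94%.

66.94%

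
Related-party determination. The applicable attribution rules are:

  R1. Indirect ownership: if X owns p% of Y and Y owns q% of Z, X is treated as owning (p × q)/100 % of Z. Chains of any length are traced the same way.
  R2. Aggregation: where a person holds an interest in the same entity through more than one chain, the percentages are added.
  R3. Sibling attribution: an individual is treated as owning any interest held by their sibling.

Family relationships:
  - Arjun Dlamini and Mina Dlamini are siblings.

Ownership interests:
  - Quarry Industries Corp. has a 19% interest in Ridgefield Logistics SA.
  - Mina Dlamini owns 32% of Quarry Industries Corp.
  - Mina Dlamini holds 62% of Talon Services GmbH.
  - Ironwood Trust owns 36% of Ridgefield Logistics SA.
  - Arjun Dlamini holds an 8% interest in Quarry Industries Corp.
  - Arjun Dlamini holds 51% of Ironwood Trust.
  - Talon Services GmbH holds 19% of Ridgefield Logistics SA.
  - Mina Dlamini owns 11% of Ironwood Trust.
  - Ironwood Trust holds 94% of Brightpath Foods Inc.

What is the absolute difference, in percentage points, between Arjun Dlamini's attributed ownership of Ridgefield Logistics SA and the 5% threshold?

By sibling attribution (R3), Arjun Dlamini is treated as also owning Mina Dlamini's interest in Quarry Industries Corp, giving 8% + 32% = 40%.
By sibling attribution (R3), Arjun Dlamini is treated as also owning Mina Dlamini's interest in Ironwood Trust, giving 51% + 11% = 62%.
By sibling attribution (R3), Arjun Dlamini is treated as owning Mina Dlamini's 62% interest in Talon Services GmbH.
Chain via Quarry Industries Corp. (R1): 40% × 19% = 7.6% of Ridgefield Logistics SA.
Chain via Ironwood Trust (R1): 62% × 36% = 22.32% of Ridgefield Logistics SA.
Chain via Talon Services GmbH (R1): 62% × 19% = 11.78% of Ridgefield Logistics SA.
Aggregating (R2): 7.6% + 22.32% + 11.78% = 41.7%.
41.7% exceeds the 5% threshold by 36.7 percentage points.

36.7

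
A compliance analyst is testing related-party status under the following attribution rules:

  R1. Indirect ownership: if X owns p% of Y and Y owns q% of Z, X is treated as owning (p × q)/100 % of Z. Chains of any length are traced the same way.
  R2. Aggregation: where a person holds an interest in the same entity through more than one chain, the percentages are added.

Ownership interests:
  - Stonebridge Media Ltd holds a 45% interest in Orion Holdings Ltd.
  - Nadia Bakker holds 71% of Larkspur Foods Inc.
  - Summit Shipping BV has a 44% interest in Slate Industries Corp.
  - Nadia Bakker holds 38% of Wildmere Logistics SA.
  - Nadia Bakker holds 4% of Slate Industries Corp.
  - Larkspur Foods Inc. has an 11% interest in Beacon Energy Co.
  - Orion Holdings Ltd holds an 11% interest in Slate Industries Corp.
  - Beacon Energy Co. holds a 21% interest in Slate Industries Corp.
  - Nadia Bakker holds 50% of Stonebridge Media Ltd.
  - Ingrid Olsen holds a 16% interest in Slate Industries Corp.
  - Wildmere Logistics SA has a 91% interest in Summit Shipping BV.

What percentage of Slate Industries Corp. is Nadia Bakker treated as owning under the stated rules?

Chain via Larkspur Foods Inc. → Beacon Energy Co. (R1): 71% × 11% × 21% = 1.6401% of Slate Industries Corp.
Chain via Stonebridge Media Ltd → Orion Holdings Ltd (R1): 50% × 45% × 11% = 2.475% of Slate Industries Corp.
Chain via Wildmere Logistics SA → Summit Shipping BV (R1): 38% × 91% × 44% = 15.2152% of Slate Industries Corp.
Direct interest in Slate Industries Corp: 4%.
Aggregating (R2): 1.6401% + 2.475% + 15.2152% + 4% = 23.3303%.

23.3303%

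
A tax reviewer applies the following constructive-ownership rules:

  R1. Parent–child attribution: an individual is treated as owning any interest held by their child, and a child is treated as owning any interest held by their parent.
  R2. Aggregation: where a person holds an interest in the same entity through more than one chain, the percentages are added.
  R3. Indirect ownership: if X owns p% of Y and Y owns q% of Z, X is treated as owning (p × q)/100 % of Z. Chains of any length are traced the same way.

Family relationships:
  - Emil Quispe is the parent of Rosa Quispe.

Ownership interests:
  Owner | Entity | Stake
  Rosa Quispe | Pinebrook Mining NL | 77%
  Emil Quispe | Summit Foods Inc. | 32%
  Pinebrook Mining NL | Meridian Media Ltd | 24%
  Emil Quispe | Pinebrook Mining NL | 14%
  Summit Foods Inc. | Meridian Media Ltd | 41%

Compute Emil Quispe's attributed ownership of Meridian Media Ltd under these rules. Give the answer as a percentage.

34.96%

By parent–child attribution (R1), Emil Quispe is treated as also owning Rosa Quispe's interest in Pinebrook Mining NL, giving 14% + 77% = 91%.
Chain via Summit Foods Inc. (R3): 32% × 41% = 13.12% of Meridian Media Ltd.
Chain via Pinebrook Mining NL (R3): 91% × 24% = 21.84% of Meridian Media Ltd.
Aggregating (R2): 13.12% + 21.84% = 34.96%.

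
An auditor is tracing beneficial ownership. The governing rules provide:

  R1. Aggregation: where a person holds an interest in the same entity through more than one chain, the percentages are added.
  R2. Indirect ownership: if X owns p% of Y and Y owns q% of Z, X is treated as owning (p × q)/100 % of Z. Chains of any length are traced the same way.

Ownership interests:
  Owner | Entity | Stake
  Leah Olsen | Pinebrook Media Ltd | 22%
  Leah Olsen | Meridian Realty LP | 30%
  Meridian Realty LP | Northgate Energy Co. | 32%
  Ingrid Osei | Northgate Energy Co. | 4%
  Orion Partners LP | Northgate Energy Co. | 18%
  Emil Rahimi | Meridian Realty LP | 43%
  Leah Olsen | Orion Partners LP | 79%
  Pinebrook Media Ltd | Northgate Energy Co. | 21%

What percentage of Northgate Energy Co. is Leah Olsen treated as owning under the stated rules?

28.44%

Chain via Meridian Realty LP (R2): 30% × 32% = 9.6% of Northgate Energy Co.
Chain via Pinebrook Media Ltd (R2): 22% × 21% = 4.62% of Northgate Energy Co.
Chain via Orion Partners LP (R2): 79% × 18% = 14.22% of Northgate Energy Co.
Aggregating (R1): 9.6% + 4.62% + 14.22% = 28.44%.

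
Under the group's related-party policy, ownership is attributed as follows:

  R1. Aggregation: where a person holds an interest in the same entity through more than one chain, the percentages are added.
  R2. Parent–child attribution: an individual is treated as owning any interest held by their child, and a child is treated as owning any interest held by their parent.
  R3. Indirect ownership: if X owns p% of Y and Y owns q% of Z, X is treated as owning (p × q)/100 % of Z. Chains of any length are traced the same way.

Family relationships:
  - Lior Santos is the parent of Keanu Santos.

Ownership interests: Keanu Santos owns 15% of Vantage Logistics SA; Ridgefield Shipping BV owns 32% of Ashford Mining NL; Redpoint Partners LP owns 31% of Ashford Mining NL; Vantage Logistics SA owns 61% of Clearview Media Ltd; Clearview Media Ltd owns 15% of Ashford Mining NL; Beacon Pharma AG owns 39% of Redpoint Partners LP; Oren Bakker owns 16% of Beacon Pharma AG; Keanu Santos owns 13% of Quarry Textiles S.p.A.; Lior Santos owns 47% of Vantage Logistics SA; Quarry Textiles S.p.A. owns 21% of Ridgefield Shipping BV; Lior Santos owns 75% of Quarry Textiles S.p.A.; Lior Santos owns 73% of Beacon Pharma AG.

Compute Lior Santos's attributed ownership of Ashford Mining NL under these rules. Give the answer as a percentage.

20.4123%

By parent–child attribution (R2), Lior Santos is treated as also owning Keanu Santos's interest in Quarry Textiles S.p.A, giving 75% + 13% = 88%.
By parent–child attribution (R2), Lior Santos is treated as also owning Keanu Santos's interest in Vantage Logistics SA, giving 47% + 15% = 62%.
Chain via Beacon Pharma AG → Redpoint Partners LP (R3): 73% × 39% × 31% = 8.8257% of Ashford Mining NL.
Chain via Quarry Textiles S.p.A. → Ridgefield Shipping BV (R3): 88% × 21% × 32% = 5.9136% of Ashford Mining NL.
Chain via Vantage Logistics SA → Clearview Media Ltd (R3): 62% × 61% × 15% = 5.673% of Ashford Mining NL.
Aggregating (R1): 8.8257% + 5.9136% + 5.673% = 20.4123%.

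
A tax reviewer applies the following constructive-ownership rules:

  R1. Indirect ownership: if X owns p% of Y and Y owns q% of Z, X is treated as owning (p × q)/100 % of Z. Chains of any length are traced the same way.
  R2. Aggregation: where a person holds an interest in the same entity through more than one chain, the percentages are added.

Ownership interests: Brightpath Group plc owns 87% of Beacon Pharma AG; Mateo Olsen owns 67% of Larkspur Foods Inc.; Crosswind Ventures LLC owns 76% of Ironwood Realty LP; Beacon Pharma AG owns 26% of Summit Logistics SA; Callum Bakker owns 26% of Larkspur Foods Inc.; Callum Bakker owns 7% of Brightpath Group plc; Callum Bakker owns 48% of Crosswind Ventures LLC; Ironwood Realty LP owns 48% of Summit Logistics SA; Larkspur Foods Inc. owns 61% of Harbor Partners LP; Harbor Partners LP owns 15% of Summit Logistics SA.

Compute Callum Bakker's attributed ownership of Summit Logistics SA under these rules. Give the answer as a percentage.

21.4728%

Chain via Crosswind Ventures LLC → Ironwood Realty LP (R1): 48% × 76% × 48% = 17.5104% of Summit Logistics SA.
Chain via Brightpath Group plc → Beacon Pharma AG (R1): 7% × 87% × 26% = 1.5834% of Summit Logistics SA.
Chain via Larkspur Foods Inc. → Harbor Partners LP (R1): 26% × 61% × 15% = 2.379% of Summit Logistics SA.
Aggregating (R2): 17.5104% + 1.5834% + 2.379% = 21.4728%.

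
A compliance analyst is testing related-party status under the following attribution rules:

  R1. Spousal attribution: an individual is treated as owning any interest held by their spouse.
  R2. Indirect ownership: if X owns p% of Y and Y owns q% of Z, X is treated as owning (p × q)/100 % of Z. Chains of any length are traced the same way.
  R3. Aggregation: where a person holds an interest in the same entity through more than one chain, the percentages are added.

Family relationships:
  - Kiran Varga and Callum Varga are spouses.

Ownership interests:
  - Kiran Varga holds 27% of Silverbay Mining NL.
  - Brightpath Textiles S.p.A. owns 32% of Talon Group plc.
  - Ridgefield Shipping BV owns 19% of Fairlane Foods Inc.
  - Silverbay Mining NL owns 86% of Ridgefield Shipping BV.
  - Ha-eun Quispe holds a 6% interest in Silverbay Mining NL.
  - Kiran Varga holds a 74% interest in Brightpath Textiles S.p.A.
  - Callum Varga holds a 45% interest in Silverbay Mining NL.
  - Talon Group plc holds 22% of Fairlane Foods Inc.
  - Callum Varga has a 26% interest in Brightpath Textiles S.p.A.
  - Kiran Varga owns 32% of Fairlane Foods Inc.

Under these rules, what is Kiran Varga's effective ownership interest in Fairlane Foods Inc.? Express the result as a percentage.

50.8048%

By spousal attribution (R1), Kiran Varga is treated as also owning Callum Varga's interest in Brightpath Textiles S.p.A, giving 74% + 26% = 100%.
By spousal attribution (R1), Kiran Varga is treated as also owning Callum Varga's interest in Silverbay Mining NL, giving 27% + 45% = 72%.
Chain via Brightpath Textiles S.p.A. → Talon Group plc (R2): 100% × 32% × 22% = 7.04% of Fairlane Foods Inc.
Chain via Silverbay Mining NL → Ridgefield Shipping BV (R2): 72% × 86% × 19% = 11.7648% of Fairlane Foods Inc.
Direct interest in Fairlane Foods Inc: 32%.
Aggregating (R3): 7.04% + 11.7648% + 32% = 50.8048%.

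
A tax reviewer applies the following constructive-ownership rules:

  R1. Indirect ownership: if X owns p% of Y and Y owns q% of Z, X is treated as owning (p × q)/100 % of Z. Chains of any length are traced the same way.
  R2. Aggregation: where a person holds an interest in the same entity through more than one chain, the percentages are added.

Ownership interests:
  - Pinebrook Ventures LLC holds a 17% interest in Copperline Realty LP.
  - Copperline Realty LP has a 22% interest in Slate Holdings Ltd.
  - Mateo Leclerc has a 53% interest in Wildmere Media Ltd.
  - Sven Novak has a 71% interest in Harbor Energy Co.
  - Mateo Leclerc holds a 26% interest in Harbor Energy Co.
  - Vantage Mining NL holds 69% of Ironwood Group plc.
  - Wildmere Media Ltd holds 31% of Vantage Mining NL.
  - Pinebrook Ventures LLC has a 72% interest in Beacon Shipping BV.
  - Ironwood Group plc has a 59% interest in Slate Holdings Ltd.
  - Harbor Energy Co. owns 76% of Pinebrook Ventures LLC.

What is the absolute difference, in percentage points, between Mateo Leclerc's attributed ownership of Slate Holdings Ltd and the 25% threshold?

Chain via Wildmere Media Ltd → Vantage Mining NL → Ironwood Group plc (R1): 53% × 31% × 69% × 59% = 6.688653% of Slate Holdings Ltd.
Chain via Harbor Energy Co. → Pinebrook Ventures LLC → Copperline Realty LP (R1): 26% × 76% × 17% × 22% = 0.739024% of Slate Holdings Ltd.
Aggregating (R2): 6.688653% + 0.739024% = 7.427677%.
7.427677% falls short of the 25% threshold by 17.572323 percentage points.

17.572323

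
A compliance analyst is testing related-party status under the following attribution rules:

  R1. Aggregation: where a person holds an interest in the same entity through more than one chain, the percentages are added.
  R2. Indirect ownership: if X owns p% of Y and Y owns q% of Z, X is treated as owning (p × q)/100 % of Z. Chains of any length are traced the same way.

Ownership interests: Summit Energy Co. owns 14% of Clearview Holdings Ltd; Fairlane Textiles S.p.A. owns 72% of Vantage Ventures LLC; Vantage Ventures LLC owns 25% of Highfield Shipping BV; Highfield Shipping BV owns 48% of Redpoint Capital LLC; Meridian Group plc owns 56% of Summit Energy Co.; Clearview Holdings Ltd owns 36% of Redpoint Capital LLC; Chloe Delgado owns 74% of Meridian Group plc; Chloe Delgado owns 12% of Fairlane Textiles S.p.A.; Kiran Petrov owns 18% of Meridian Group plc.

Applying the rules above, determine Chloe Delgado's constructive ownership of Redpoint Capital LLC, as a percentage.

Chain via Meridian Group plc → Summit Energy Co. → Clearview Holdings Ltd (R2): 74% × 56% × 14% × 36% = 2.088576% of Redpoint Capital LLC.
Chain via Fairlane Textiles S.p.A. → Vantage Ventures LLC → Highfield Shipping BV (R2): 12% × 72% × 25% × 48% = 1.0368% of Redpoint Capital LLC.
Aggregating (R1): 2.088576% + 1.0368% = 3.125376%.

3.125376%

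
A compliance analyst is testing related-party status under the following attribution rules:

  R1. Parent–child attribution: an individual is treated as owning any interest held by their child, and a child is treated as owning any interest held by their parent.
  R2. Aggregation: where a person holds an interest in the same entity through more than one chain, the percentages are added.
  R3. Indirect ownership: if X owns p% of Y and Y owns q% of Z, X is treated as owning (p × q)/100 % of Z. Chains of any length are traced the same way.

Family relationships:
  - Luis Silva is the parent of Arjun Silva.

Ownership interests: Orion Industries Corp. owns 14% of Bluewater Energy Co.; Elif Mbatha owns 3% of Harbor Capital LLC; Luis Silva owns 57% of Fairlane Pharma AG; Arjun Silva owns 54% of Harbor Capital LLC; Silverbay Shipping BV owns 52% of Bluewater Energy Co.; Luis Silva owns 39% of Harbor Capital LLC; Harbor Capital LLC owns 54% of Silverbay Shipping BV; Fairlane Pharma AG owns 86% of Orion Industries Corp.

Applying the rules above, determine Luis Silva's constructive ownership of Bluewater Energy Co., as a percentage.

By parent–child attribution (R1), Luis Silva is treated as also owning Arjun Silva's interest in Harbor Capital LLC, giving 39% + 54% = 93%.
Chain via Harbor Capital LLC → Silverbay Shipping BV (R3): 93% × 54% × 52% = 26.1144% of Bluewater Energy Co.
Chain via Fairlane Pharma AG → Orion Industries Corp. (R3): 57% × 86% × 14% = 6.8628% of Bluewater Energy Co.
Aggregating (R2): 26.1144% + 6.8628% = 32.9772%.

32.9772%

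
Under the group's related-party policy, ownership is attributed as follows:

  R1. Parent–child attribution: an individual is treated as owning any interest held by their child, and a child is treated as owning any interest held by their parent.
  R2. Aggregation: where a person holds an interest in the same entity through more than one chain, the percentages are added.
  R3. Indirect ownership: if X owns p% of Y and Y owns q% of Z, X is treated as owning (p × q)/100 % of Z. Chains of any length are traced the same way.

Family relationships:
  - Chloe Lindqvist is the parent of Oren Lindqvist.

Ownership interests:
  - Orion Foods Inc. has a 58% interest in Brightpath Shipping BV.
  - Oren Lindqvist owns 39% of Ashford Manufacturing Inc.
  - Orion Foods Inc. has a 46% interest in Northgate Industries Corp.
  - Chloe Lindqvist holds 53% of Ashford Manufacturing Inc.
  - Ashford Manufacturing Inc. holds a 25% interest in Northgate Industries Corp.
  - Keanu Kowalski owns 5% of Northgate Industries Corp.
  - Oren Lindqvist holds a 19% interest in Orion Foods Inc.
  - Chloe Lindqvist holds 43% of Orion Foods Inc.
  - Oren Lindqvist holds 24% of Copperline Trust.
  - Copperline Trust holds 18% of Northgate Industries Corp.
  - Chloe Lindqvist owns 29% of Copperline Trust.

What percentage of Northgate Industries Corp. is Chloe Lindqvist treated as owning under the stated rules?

61.06%

By parent–child attribution (R1), Chloe Lindqvist is treated as also owning Oren Lindqvist's interest in Ashford Manufacturing Inc, giving 53% + 39% = 92%.
By parent–child attribution (R1), Chloe Lindqvist is treated as also owning Oren Lindqvist's interest in Copperline Trust, giving 29% + 24% = 53%.
By parent–child attribution (R1), Chloe Lindqvist is treated as also owning Oren Lindqvist's interest in Orion Foods Inc, giving 43% + 19% = 62%.
Chain via Ashford Manufacturing Inc. (R3): 92% × 25% = 23% of Northgate Industries Corp.
Chain via Copperline Trust (R3): 53% × 18% = 9.54% of Northgate Industries Corp.
Chain via Orion Foods Inc. (R3): 62% × 46% = 28.52% of Northgate Industries Corp.
Aggregating (R2): 23% + 9.54% + 28.52% = 61.06%.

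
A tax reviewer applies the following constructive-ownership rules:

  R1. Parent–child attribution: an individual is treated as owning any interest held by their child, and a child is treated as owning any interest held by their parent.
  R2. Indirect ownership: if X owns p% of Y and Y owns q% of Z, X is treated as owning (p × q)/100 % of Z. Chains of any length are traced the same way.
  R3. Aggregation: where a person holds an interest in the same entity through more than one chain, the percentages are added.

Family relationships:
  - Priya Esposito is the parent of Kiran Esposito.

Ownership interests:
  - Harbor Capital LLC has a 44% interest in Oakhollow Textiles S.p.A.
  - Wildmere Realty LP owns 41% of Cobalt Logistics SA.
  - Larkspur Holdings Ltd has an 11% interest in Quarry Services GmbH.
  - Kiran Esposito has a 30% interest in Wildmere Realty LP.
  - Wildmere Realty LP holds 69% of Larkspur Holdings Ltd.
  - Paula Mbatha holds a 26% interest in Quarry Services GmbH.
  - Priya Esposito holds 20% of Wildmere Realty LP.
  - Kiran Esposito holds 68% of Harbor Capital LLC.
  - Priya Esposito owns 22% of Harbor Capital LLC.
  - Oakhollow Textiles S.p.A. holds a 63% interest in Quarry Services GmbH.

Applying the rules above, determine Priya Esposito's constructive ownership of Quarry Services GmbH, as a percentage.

28.743%

By parent–child attribution (R1), Priya Esposito is treated as also owning Kiran Esposito's interest in Harbor Capital LLC, giving 22% + 68% = 90%.
By parent–child attribution (R1), Priya Esposito is treated as also owning Kiran Esposito's interest in Wildmere Realty LP, giving 20% + 30% = 50%.
Chain via Harbor Capital LLC → Oakhollow Textiles S.p.A. (R2): 90% × 44% × 63% = 24.948% of Quarry Services GmbH.
Chain via Wildmere Realty LP → Larkspur Holdings Ltd (R2): 50% × 69% × 11% = 3.795% of Quarry Services GmbH.
Aggregating (R3): 24.948% + 3.795% = 28.743%.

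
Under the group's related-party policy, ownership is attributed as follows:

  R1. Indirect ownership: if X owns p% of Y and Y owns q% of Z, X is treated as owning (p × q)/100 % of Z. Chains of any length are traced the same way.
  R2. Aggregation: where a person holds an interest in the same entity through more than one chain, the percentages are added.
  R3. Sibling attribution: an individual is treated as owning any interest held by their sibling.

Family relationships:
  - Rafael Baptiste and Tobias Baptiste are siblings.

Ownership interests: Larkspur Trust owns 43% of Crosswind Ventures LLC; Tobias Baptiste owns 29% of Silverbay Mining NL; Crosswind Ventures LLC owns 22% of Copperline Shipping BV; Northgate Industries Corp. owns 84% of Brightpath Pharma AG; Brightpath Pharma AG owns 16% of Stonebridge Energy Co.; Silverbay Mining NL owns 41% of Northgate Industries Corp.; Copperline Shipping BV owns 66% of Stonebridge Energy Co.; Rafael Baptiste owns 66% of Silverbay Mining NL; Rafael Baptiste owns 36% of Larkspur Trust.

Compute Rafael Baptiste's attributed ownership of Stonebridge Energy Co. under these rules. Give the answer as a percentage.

By sibling attribution (R3), Rafael Baptiste is treated as also owning Tobias Baptiste's interest in Silverbay Mining NL, giving 66% + 29% = 95%.
Chain via Larkspur Trust → Crosswind Ventures LLC → Copperline Shipping BV (R1): 36% × 43% × 22% × 66% = 2.247696% of Stonebridge Energy Co.
Chain via Silverbay Mining NL → Northgate Industries Corp. → Brightpath Pharma AG (R1): 95% × 41% × 84% × 16% = 5.23488% of Stonebridge Energy Co.
Aggregating (R2): 2.247696% + 5.23488% = 7.482576%.

7.482576%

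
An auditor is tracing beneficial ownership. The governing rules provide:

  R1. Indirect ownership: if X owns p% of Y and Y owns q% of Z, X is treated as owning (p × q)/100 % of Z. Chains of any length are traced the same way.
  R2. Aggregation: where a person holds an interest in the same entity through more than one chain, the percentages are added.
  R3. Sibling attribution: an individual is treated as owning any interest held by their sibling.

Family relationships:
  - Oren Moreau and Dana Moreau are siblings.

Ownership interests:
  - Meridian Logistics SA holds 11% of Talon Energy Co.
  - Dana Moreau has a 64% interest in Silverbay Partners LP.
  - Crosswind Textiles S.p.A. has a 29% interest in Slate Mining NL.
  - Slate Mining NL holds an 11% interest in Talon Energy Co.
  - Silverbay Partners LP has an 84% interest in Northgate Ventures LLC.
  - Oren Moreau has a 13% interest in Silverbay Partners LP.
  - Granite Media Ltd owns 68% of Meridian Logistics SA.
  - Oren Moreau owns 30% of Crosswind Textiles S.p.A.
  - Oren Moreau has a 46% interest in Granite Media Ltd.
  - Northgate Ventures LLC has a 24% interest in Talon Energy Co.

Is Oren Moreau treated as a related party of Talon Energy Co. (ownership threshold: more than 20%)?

By sibling attribution (R3), Oren Moreau is treated as also owning Dana Moreau's interest in Silverbay Partners LP, giving 13% + 64% = 77%.
Chain via Granite Media Ltd → Meridian Logistics SA (R1): 46% × 68% × 11% = 3.4408% of Talon Energy Co.
Chain via Crosswind Textiles S.p.A. → Slate Mining NL (R1): 30% × 29% × 11% = 0.957% of Talon Energy Co.
Chain via Silverbay Partners LP → Northgate Ventures LLC (R1): 77% × 84% × 24% = 15.5232% of Talon Energy Co.
Aggregating (R2): 3.4408% + 0.957% + 15.5232% = 19.921%.
19.921% does not exceed the 20% threshold, so Oren is not a related party to Talon Energy Co.

No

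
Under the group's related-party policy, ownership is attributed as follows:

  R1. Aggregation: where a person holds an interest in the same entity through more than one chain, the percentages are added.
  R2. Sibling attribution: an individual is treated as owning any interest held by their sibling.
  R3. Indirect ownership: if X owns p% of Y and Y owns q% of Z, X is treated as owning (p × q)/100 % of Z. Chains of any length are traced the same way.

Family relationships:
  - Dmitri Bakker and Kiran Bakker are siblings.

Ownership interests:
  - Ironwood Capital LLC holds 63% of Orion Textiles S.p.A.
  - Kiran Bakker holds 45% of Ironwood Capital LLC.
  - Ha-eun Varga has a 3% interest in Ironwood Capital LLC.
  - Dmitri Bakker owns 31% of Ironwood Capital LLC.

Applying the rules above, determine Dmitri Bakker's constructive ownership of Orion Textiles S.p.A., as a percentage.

47.88%

By sibling attribution (R2), Dmitri Bakker is treated as also owning Kiran Bakker's interest in Ironwood Capital LLC, giving 31% + 45% = 76%.
Chain via Ironwood Capital LLC (R3): 76% × 63% = 47.88% of Orion Textiles S.p.A.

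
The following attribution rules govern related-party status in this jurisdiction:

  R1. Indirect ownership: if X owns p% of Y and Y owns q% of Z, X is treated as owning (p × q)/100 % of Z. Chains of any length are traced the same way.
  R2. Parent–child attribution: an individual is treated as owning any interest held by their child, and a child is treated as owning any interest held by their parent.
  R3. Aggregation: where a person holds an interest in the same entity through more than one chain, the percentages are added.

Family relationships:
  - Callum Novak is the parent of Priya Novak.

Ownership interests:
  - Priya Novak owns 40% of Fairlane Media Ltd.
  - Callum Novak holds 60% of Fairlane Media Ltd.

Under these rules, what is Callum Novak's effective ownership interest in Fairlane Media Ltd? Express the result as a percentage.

By parent–child attribution (R2), Callum Novak is treated as also owning Priya Novak's interest in Fairlane Media Ltd, giving 60% + 40% = 100%.
Direct interest in Fairlane Media Ltd: 100%.

100%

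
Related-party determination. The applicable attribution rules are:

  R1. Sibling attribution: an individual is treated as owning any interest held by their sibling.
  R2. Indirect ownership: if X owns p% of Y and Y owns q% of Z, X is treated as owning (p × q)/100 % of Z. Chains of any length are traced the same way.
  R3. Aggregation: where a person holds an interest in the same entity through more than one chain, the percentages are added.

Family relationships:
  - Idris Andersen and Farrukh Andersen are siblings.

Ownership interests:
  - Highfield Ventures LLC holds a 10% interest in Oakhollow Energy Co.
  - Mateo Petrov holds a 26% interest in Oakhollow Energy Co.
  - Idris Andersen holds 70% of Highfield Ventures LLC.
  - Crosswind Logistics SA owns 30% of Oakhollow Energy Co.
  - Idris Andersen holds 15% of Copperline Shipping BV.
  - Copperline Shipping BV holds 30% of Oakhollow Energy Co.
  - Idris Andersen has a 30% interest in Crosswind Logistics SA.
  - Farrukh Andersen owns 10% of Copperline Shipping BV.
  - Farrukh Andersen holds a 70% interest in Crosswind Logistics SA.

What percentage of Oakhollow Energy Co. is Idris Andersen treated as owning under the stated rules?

44.5%

By sibling attribution (R1), Idris Andersen is treated as also owning Farrukh Andersen's interest in Crosswind Logistics SA, giving 30% + 70% = 100%.
By sibling attribution (R1), Idris Andersen is treated as also owning Farrukh Andersen's interest in Copperline Shipping BV, giving 15% + 10% = 25%.
Chain via Crosswind Logistics SA (R2): 100% × 30% = 30% of Oakhollow Energy Co.
Chain via Copperline Shipping BV (R2): 25% × 30% = 7.5% of Oakhollow Energy Co.
Chain via Highfield Ventures LLC (R2): 70% × 10% = 7% of Oakhollow Energy Co.
Aggregating (R3): 30% + 7.5% + 7% = 44.5%.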